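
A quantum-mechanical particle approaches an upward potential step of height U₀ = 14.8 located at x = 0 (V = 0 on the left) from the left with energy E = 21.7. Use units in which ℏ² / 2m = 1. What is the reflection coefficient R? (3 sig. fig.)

The wavenumbers are k₁ = √(2mE)/ℏ = 4.658 on the left and k₂ = √(2m(E − U₀))/ℏ = 2.627 on the right.
Matching ψ and ψ′ at x = 0 gives r = (k₁ − k₂)/(k₁ + k₂), so R = r² = 0.07776 and T = 1 − R = 0.9222.

R = 0.0778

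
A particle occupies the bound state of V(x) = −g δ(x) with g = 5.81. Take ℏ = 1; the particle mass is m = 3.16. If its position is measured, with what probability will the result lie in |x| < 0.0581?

P = 0.882

The normalised bound state is ψ = √κ e^{−κ|x|} with κ = mg/ℏ² = 18.36.
P(|x| < d) = ∫_{−d}^{d} κ e^{−2κ|x|} dx = 1 − e^{−2κd} = 1 − e^{−2.133} = 0.8816.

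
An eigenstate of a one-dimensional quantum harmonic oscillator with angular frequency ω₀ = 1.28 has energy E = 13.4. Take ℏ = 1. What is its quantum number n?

Invert E_n = (n + ½)ℏω₀: n = E/ℏω₀ − ½ = 9.969, so n = 10.

n = 10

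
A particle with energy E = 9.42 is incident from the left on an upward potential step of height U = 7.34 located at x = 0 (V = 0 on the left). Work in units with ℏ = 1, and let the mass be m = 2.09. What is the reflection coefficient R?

R = 0.130

The wavenumbers are k₁ = √(2mE)/ℏ = 6.275 on the left and k₂ = √(2m(E − U))/ℏ = 2.949 on the right.
Matching ψ and ψ′ at x = 0 gives r = (k₁ − k₂)/(k₁ + k₂), so R = r² = 0.1301 and T = 1 − R = 0.8699.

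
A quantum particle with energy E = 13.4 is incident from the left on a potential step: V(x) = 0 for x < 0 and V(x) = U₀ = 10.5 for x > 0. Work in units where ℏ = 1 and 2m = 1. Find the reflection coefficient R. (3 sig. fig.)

R = 0.133

The wavenumbers are k₁ = √(2mE)/ℏ = 3.661 on the left and k₂ = √(2m(E − U₀))/ℏ = 1.703 on the right.
Matching ψ and ψ′ at x = 0 gives r = (k₁ − k₂)/(k₁ + k₂), so R = r² = 0.1332 and T = 1 − R = 0.8668.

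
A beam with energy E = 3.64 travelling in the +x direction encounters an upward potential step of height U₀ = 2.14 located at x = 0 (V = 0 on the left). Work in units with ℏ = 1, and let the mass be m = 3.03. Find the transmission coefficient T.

The wavenumbers are k₁ = √(2mE)/ℏ = 4.697 on the left and k₂ = √(2m(E − U₀))/ℏ = 3.015 on the right.
Matching ψ and ψ′ at x = 0 gives r = (k₁ − k₂)/(k₁ + k₂), so R = r² = 0.04755 and T = 1 − R = 0.9524.

T = 0.952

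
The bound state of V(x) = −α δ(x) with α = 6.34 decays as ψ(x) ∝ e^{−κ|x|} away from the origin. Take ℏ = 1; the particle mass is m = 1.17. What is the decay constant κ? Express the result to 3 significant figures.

κ = 7.42

Integrate −(ℏ²/2m)ψ'' − αδ(x)ψ = Eψ from −ε to +ε: the ψ'' term gives ψ'(0⁺) − ψ'(0⁻) and the δ term gives −(2mα/ℏ²)ψ(0).
With ψ ∝ e^{−κ|x|} this yields −2κ = −2mα/ℏ², so κ = mα/ℏ² = 7.418.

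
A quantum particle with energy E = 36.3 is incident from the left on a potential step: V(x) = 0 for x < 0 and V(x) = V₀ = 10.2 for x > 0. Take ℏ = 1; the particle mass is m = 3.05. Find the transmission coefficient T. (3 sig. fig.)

The wavenumbers are k₁ = √(2mE)/ℏ = 14.88 on the left and k₂ = √(2m(E − V₀))/ℏ = 12.62 on the right.
Matching ψ and ψ′ at x = 0 gives r = (k₁ − k₂)/(k₁ + k₂), so R = r² = 0.006771 and T = 1 − R = 0.9932.

T = 0.993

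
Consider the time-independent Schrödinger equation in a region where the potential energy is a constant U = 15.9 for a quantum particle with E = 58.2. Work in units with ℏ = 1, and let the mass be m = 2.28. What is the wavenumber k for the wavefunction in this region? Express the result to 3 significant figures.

With E > U the solution is oscillatory, ψ ∝ e^{±ikx} with k = √(2m(E − U))/ℏ.
k = √(2 × 2.28 × 42.3) = 13.89.

k = 13.9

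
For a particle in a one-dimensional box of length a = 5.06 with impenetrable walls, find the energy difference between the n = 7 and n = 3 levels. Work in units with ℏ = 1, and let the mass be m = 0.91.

ΔE = 8.47

E_n = n²π²ℏ²/(2ma²), so ΔE = (7² − 3²) π²ℏ²/(2ma²).
ΔE = 40 × π² / (2 × 0.91 × 5.06²) = 8.472.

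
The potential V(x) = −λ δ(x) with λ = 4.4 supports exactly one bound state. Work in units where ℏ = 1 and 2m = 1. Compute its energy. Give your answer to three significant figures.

The bound state is ψ(x) = √κ e^{−κ|x|}. The derivative jump ψ'(0⁺) − ψ'(0⁻) = −(2mλ/ℏ²)ψ(0) fixes κ = mλ/ℏ² = 2.200.
Then E = −ℏ²κ²/(2m) = −mλ²/(2ℏ²) = -4.840.

E = -4.84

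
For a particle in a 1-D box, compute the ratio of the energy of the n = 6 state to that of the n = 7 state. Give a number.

0.734694

Since E_n ∝ n², the ratio is (6/7)² = 0.734694.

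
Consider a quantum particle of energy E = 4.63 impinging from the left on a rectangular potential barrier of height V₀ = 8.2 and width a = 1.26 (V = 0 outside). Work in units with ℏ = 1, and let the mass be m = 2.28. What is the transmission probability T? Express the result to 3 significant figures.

T = 0.000151

Since E < V₀ the interior solution is evanescent with decay constant κ = √(2m(V₀ − E))/ℏ = 4.035.
κa = 5.084, sinh(κa) = 80.69.
The exact tunnelling result is T⁻¹ = 1 + V₀² sinh²(κa) / [4E(V₀ − E)] = 6622, so T = 0.000151.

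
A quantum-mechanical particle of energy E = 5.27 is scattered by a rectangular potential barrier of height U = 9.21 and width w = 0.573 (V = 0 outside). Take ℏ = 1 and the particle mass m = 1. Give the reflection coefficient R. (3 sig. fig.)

R = 0.854

E < U: inside the barrier ψ ∝ e^{±κx} with κ = √(2m(U − E))/ℏ = 2.807.
κw = 1.608, sinh(κw) = 2.398.
The exact tunnelling result is T⁻¹ = 1 + U² sinh²(κw) / [4E(U − E)] = 6.871, so T = 0.146.
R = 1 − T = 0.854.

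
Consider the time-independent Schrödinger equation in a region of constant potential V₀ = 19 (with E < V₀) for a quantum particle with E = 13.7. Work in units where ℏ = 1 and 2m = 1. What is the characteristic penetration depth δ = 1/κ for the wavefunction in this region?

Since E < V₀ the TISE in this region is ψ'' = κ²ψ with κ = √(2m(V₀ − E))/ℏ.
κ = √(2 × 0.5 × 5.3) = 2.302. The penetration depth is δ = 1/κ = 0.434.

δ = 0.434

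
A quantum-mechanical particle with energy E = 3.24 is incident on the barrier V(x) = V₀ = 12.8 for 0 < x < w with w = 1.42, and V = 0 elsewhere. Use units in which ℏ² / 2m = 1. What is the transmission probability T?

Since E < V₀ the interior solution is evanescent with decay constant κ = √(2m(V₀ − E))/ℏ = 3.092.
κw = 4.391, sinh(κw) = 40.34.
The exact tunnelling result is T⁻¹ = 1 + V₀² sinh²(κw) / [4E(V₀ − E)] = 2152, so T = 0.000465.

T = 0.000465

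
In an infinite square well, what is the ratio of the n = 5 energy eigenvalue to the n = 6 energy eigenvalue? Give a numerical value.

0.694444

E_n = n²π²ℏ²/(2mL²) so the ratio is n₂²/n₁² = 25/36 = 0.694444.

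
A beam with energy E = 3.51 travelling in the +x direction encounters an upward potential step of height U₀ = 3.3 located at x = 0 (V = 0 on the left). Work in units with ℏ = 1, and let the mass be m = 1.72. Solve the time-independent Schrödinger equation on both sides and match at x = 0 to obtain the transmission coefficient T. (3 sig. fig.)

The wavenumbers are k₁ = √(2mE)/ℏ = 3.475 on the left and k₂ = √(2m(E − U₀))/ℏ = 0.8499 on the right.
Matching ψ and ψ′ at x = 0 gives r = (k₁ − k₂)/(k₁ + k₂), so R = r² = 0.3684 and T = 1 − R = 0.6316.

T = 0.632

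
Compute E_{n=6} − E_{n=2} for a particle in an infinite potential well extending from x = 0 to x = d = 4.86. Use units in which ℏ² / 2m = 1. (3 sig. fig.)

ΔE = 13.4

E_n = n²π²ℏ²/(2md²), so ΔE = (6² − 2²) π²ℏ²/(2md²).
ΔE = 32 × π² / (2 × 0.5 × 4.86²) = 13.37.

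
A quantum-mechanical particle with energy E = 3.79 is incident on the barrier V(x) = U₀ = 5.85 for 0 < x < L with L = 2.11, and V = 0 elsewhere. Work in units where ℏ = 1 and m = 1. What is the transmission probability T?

Since E < U₀ the interior solution is evanescent with decay constant κ = √(2m(U₀ − E))/ℏ = 2.030.
κL = 4.283, sinh(κL) = 36.22.
Matching ψ, ψ′ at both faces gives T = [1 + U₀² sinh²(κL) / (4E(U₀ − E))]⁻¹ = 1/1438 = 0.000695.

T = 0.000695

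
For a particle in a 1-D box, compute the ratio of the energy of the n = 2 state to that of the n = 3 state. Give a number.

E_n = n²π²ℏ²/(2mL²) so the ratio is n₂²/n₁² = 4/9 = 0.444444.

0.444444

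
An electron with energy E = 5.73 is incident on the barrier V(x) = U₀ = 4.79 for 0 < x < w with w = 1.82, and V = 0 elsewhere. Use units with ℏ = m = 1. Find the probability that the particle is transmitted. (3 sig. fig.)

E > U₀: inside the barrier k₂ = √(2m(E − U₀))/ℏ = 1.371, k₂w = 2.495.
Matching at both interfaces gives T⁻¹ = 1 + U₀² sin²(k₂w) / [4E(E − U₀)] = 1.386, hence T = 0.721.

T = 0.721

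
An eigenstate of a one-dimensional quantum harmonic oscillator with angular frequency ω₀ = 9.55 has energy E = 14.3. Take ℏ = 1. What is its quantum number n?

E_n = ℏω₀(n + ½) ⇒ n = E/(ℏω₀) − ½ = 14.3/9.55 − 0.5 = 0.997 → n = 1.

n = 1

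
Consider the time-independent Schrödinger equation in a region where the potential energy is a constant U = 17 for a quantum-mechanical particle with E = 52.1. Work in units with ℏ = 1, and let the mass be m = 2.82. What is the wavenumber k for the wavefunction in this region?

k = 14.1

With E > U the solution is oscillatory, ψ ∝ e^{±ikx} with k = √(2m(E − U))/ℏ.
k = √(2 × 2.82 × 35.1) = 14.07.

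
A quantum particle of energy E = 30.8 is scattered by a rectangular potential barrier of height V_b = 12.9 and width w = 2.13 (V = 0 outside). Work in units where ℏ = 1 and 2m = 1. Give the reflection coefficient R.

Above the barrier the interior wavenumber is k₂ = √(2m(E − V_b))/ℏ = 4.231, giving phase k₂w = 9.012.
Matching at both interfaces gives T⁻¹ = 1 + V_b² sin²(k₂w) / [4E(E − V_b)] = 1.012, hence T = 0.988.
R = 1 − T = 0.0120.

R = 0.0120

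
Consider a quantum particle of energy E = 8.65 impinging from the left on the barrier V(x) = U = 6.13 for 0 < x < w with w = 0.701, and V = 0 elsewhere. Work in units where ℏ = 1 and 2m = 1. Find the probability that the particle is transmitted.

T = 0.743

Above the barrier the interior wavenumber is k₂ = √(2m(E − U))/ℏ = 1.587, giving phase k₂w = 1.113.
T = [1 + U² sin²(k₂w) / (4E(E − U))]⁻¹ = 1/1.347 = 0.743.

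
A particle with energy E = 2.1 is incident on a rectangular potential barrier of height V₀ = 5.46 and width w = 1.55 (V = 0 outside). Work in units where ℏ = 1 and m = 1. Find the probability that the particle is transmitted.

Since E < V₀ the interior solution is evanescent with decay constant κ = √(2m(V₀ − E))/ℏ = 2.592.
κw = 4.018, sinh(κw) = 27.79.
Matching ψ, ψ′ at both faces gives T = [1 + V₀² sinh²(κw) / (4E(V₀ − E))]⁻¹ = 1/816.6 = 0.00122.

T = 0.00122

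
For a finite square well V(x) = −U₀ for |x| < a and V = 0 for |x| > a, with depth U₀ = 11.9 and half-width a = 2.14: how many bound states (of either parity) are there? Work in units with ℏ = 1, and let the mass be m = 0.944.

Define the well-strength parameter z₀ = (a/ℏ)√(2mU₀) = 2.14 × √(2·0.944·11.9) = 10.14.
A new bound state (alternating even/odd) appears each time z₀ passes a multiple of π/2, so N = ⌊2z₀/π⌋ + 1 = ⌊6.458⌋ + 1 = 7.

N = 7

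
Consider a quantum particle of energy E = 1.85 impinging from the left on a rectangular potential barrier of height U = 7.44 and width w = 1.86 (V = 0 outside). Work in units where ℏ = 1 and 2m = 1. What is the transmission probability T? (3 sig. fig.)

E < U: inside the barrier ψ ∝ e^{±κx} with κ = √(2m(U − E))/ℏ = 2.364.
κw = 4.398, sinh(κw) = 40.62.
Matching ψ, ψ′ at both faces gives T = [1 + U² sinh²(κw) / (4E(U − E))]⁻¹ = 1/2209 = 0.000453.

T = 0.000453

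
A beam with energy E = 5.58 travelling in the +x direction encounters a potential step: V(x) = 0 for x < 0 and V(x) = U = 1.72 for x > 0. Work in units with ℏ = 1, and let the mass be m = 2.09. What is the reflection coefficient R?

R = 0.00844

The wavenumbers are k₁ = √(2mE)/ℏ = 4.830 on the left and k₂ = √(2m(E − U))/ℏ = 4.017 on the right.
Matching ψ and ψ′ at x = 0 gives r = (k₁ − k₂)/(k₁ + k₂), so R = r² = 0.008440 and T = 1 − R = 0.9916.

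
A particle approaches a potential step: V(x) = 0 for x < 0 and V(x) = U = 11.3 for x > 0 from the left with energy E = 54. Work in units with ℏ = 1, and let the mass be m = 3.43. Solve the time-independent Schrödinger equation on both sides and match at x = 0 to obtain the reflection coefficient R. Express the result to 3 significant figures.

R = 0.00344

The wavenumbers are k₁ = √(2mE)/ℏ = 19.25 on the left and k₂ = √(2m(E − U))/ℏ = 17.11 on the right.
Continuity of ψ and ψ′ at the step yields the reflection amplitude r = (k₁ − k₂)/(k₁ + k₂) = 0.05863; thus R = |r|² = 0.003437, T = 0.9966.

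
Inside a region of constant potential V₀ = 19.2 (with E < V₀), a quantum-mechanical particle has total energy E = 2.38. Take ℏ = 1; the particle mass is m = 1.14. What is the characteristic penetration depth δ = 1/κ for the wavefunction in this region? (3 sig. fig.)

δ = 0.161

Since E < V₀ the TISE in this region is ψ'' = κ²ψ with κ = √(2m(V₀ − E))/ℏ.
κ = √(2 × 1.14 × 16.82) = 6.193. The penetration depth is δ = 1/κ = 0.161.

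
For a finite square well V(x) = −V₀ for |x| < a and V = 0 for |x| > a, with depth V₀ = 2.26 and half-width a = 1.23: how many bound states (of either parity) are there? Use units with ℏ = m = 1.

N = 2

Define the well-strength parameter z₀ = (a/ℏ)√(2mV₀) = 1.23 × √(2·1·2.26) = 2.615.
The even/odd transcendental equations gain one root per π/2 in z₀, giving N = 1 + ⌊2z₀/π⌋ = 1 + ⌊1.665⌋ = 2.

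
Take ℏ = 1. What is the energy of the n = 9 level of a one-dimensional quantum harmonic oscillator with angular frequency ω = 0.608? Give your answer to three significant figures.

Using E_n = (n + ½)ℏω: E_9 = 9.5 × 0.608 = 5.776.

E = 5.78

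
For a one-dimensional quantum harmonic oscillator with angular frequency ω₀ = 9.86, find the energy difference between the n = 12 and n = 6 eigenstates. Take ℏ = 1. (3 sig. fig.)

ΔE = 59.2

E_n = ℏω₀(n + ½), so ΔE = (12 − 6) ℏω₀ = 6 × 9.86 = 59.16.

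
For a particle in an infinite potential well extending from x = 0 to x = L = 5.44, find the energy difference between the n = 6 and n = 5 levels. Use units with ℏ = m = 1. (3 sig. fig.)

E_n = n²π²ℏ²/(2mL²), so ΔE = (6² − 5²) π²ℏ²/(2mL²).
ΔE = 11 × π² / (2 × 1 × 5.44²) = 1.834.

ΔE = 1.83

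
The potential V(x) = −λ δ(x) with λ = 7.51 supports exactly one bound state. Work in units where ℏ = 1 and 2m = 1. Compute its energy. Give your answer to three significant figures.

The bound state is ψ(x) = √κ e^{−κ|x|}. The derivative jump ψ'(0⁺) − ψ'(0⁻) = −(2mλ/ℏ²)ψ(0) fixes κ = mλ/ℏ² = 3.755.
Then E = −ℏ²κ²/(2m) = −mλ²/(2ℏ²) = -14.10.

E = -14.1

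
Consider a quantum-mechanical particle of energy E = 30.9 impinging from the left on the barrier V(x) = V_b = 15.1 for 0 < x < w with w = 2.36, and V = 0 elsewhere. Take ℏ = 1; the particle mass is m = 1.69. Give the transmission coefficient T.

T = 0.896

Above the barrier the interior wavenumber is k₂ = √(2m(E − V_b))/ℏ = 7.308, giving phase k₂w = 17.25.
T = [1 + V_b² sin²(k₂w) / (4E(E − V_b))]⁻¹ = 1/1.117 = 0.896.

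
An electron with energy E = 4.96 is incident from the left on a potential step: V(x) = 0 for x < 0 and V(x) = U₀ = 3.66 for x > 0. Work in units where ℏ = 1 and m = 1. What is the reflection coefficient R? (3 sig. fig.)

The wavenumbers are k₁ = √(2mE)/ℏ = 3.150 on the left and k₂ = √(2m(E − U₀))/ℏ = 1.612 on the right.
Matching ψ and ψ′ at x = 0 gives r = (k₁ − k₂)/(k₁ + k₂), so R = r² = 0.1042 and T = 1 − R = 0.8958.

R = 0.104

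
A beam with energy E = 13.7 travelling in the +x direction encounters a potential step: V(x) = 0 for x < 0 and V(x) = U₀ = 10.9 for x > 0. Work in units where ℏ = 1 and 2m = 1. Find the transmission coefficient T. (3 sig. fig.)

On each side the TISE gives plane waves with k = √(2m(E − V))/ℏ: k₁ = √(2·½·13.7) = 3.701, k₂ = √(2·½·2.8) = 1.673.
Continuity of ψ and ψ′ at the step yields the reflection amplitude r = (k₁ − k₂)/(k₁ + k₂) = 0.3773; thus R = |r|² = 0.1424, T = 0.8576.

T = 0.858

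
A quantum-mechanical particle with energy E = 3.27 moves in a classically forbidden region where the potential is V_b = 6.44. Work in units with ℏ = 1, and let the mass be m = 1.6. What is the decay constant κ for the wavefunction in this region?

Since E < V_b the TISE in this region is ψ'' = κ²ψ with κ = √(2m(V_b − E))/ℏ.
κ = √(2 × 1.6 × 3.17) = 3.185.

κ = 3.18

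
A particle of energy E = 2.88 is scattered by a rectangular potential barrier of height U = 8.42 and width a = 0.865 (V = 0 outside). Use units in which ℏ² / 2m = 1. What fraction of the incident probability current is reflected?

E < U: inside the barrier ψ ∝ e^{±κx} with κ = √(2m(U − E))/ℏ = 2.354.
κa = 2.036, sinh(κa) = 3.765.
Matching ψ, ψ′ at both faces gives T = [1 + U² sinh²(κa) / (4E(U − E))]⁻¹ = 1/16.74 = 0.0597.
R = 1 − T = 0.940.

R = 0.940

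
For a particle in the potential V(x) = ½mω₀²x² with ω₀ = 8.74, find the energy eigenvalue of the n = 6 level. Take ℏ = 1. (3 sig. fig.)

The oscillator eigenvalues are E_n = ℏω₀(n + ½), so E_6 = 8.74 × 6.5 = 56.81.

E = 56.8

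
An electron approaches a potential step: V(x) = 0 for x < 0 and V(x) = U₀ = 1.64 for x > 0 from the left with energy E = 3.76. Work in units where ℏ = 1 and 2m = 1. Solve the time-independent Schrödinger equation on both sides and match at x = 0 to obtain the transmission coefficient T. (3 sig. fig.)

The wavenumbers are k₁ = √(2mE)/ℏ = 1.939 on the left and k₂ = √(2m(E − U₀))/ℏ = 1.456 on the right.
Matching ψ and ψ′ at x = 0 gives r = (k₁ − k₂)/(k₁ + k₂), so R = r² = 0.02024 and T = 1 − R = 0.9798.

T = 0.980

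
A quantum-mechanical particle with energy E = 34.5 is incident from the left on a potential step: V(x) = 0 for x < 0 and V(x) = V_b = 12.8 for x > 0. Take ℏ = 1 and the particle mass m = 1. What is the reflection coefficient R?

On each side the TISE gives plane waves with k = √(2m(E − V))/ℏ: k₁ = √(2·1·34.5) = 8.307, k₂ = √(2·1·21.7) = 6.588.
Matching ψ and ψ′ at x = 0 gives r = (k₁ − k₂)/(k₁ + k₂), so R = r² = 0.01332 and T = 1 − R = 0.9867.

R = 0.0133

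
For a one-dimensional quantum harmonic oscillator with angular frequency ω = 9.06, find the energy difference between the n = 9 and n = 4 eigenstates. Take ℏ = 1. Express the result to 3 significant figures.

ΔE = 45.3

E_n = ℏω(n + ½), so ΔE = (9 − 4) ℏω = 5 × 9.06 = 45.30.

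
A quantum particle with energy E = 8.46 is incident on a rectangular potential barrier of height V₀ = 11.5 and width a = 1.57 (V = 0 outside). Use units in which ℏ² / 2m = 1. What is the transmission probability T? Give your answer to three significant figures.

T = 0.0130

Since E < V₀ the interior solution is evanescent with decay constant κ = √(2m(V₀ − E))/ℏ = 1.744.
κa = 2.737, sinh(κa) = 7.691.
The exact tunnelling result is T⁻¹ = 1 + V₀² sinh²(κa) / [4E(V₀ − E)] = 77.04, so T = 0.0130.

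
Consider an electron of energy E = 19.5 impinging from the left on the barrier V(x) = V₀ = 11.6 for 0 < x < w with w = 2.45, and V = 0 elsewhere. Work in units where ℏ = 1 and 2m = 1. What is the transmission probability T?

T = 0.934

Above the barrier the interior wavenumber is k₂ = √(2m(E − V₀))/ℏ = 2.811, giving phase k₂w = 6.886.
T = [1 + V₀² sin²(k₂w) / (4E(E − V₀))]⁻¹ = 1/1.070 = 0.934.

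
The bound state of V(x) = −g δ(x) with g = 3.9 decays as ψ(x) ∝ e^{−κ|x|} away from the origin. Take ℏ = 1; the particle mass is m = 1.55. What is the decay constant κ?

Integrate −(ℏ²/2m)ψ'' − gδ(x)ψ = Eψ from −ε to +ε: the ψ'' term gives ψ'(0⁺) − ψ'(0⁻) and the δ term gives −(2mg/ℏ²)ψ(0).
With ψ ∝ e^{−κ|x|} this yields −2κ = −2mg/ℏ², so κ = mg/ℏ² = 6.045.

κ = 6.05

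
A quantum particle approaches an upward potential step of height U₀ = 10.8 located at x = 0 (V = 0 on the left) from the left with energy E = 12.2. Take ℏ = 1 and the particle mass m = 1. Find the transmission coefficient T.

T = 0.756

On each side the TISE gives plane waves with k = √(2m(E − V))/ℏ: k₁ = √(2·1·12.2) = 4.940, k₂ = √(2·1·1.4) = 1.673.
Matching ψ and ψ′ at x = 0 gives r = (k₁ − k₂)/(k₁ + k₂), so R = r² = 0.2440 and T = 1 − R = 0.7560.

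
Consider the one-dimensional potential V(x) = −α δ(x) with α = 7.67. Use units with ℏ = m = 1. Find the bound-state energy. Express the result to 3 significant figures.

For x ≠ 0 the bound state is ψ ∝ e^{−κ|x|}; integrating the TISE across the delta gives the cusp condition 2κ = 2mα/ℏ², so κ = 7.670.
Then E = −ℏ²κ²/(2m) = −mα²/(2ℏ²) = -29.41.

E = -29.4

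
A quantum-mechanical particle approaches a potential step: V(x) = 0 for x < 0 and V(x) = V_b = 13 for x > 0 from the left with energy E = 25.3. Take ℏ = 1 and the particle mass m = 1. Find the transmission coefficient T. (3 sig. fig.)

The wavenumbers are k₁ = √(2mE)/ℏ = 7.113 on the left and k₂ = √(2m(E − V_b))/ℏ = 4.960 on the right.
Continuity of ψ and ψ′ at the step yields the reflection amplitude r = (k₁ − k₂)/(k₁ + k₂) = 0.1784; thus R = |r|² = 0.03182, T = 0.9682.

T = 0.968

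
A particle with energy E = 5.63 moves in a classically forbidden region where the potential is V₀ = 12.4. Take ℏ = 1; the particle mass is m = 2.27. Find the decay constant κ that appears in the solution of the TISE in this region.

κ = 5.54

Since E < V₀ the TISE in this region is ψ'' = κ²ψ with κ = √(2m(V₀ − E))/ℏ.
κ = √(2 × 2.27 × 6.77) = 5.544.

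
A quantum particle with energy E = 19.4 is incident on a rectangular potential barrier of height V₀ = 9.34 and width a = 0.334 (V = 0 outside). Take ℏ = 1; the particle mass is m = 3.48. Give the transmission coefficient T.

T = 0.987

Above the barrier the interior wavenumber is k₂ = √(2m(E − V₀))/ℏ = 8.368, giving phase k₂a = 2.795.
Matching at both interfaces gives T⁻¹ = 1 + V₀² sin²(k₂a) / [4E(E − V₀)] = 1.013, hence T = 0.987.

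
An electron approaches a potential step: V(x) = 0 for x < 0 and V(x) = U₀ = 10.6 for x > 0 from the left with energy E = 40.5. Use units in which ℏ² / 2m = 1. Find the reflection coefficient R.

R = 0.00573

On each side the TISE gives plane waves with k = √(2m(E − V))/ℏ: k₁ = √(2·½·40.5) = 6.364, k₂ = √(2·½·29.9) = 5.468.
Continuity of ψ and ψ′ at the step yields the reflection amplitude r = (k₁ − k₂)/(k₁ + k₂) = 0.07572; thus R = |r|² = 0.005733, T = 0.9943.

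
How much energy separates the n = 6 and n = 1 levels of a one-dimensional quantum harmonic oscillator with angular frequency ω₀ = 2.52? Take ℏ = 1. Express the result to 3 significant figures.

E_n = ℏω₀(n + ½), so ΔE = (6 − 1) ℏω₀ = 5 × 2.52 = 12.60.

ΔE = 12.6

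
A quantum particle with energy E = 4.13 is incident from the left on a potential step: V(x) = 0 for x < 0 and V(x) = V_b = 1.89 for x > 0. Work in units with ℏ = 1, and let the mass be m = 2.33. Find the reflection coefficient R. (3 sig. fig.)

R = 0.0230

On each side the TISE gives plane waves with k = √(2m(E − V))/ℏ: k₁ = √(2·2.33·4.13) = 4.387, k₂ = √(2·2.33·2.24) = 3.231.
Continuity of ψ and ψ′ at the step yields the reflection amplitude r = (k₁ − k₂)/(k₁ + k₂) = 0.1518; thus R = |r|² = 0.02303, T = 0.9770.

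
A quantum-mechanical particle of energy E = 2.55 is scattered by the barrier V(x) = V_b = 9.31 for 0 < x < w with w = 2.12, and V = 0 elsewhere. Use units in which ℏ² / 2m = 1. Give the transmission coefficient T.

E < V_b: inside the barrier ψ ∝ e^{±κx} with κ = √(2m(V_b − E))/ℏ = 2.600.
κw = 5.512, sinh(κw) = 123.8.
The exact tunnelling result is T⁻¹ = 1 + V_b² sinh²(κw) / [4E(V_b − E)] = 19270, so T = 0.0000519.

T = 0.0000519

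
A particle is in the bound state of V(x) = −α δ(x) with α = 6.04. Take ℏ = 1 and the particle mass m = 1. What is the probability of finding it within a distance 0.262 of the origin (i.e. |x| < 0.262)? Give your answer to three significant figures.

The normalised bound state is ψ = √κ e^{−κ|x|} with κ = mα/ℏ² = 6.040.
P(|x| < d) = ∫_{−d}^{d} κ e^{−2κ|x|} dx = 1 − e^{−2κd} = 1 − e^{−3.165} = 0.9578.

P = 0.958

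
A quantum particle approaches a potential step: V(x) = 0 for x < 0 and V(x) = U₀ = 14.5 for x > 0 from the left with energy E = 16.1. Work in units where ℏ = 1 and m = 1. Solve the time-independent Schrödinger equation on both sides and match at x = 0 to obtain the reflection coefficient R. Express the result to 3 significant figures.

R = 0.271

The wavenumbers are k₁ = √(2mE)/ℏ = 5.675 on the left and k₂ = √(2m(E − U₀))/ℏ = 1.789 on the right.
Matching ψ and ψ′ at x = 0 gives r = (k₁ − k₂)/(k₁ + k₂), so R = r² = 0.2711 and T = 1 − R = 0.7289.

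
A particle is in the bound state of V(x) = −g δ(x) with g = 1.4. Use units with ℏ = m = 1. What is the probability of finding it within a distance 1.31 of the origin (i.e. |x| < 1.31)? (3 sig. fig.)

P = 0.974

The normalised bound state is ψ = √κ e^{−κ|x|} with κ = mg/ℏ² = 1.400.
P(|x| < d) = ∫_{−d}^{d} κ e^{−2κ|x|} dx = 1 − e^{−2κd} = 1 − e^{−3.668} = 0.9745.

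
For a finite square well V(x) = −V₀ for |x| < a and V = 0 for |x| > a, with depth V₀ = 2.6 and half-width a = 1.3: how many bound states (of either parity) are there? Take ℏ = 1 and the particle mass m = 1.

The dimensionless depth is z₀ = a√(2mV₀)/ℏ = 1.3 × √(5.200) = 2.964.
The even/odd transcendental equations gain one root per π/2 in z₀, giving N = 1 + ⌊2z₀/π⌋ = 1 + ⌊1.887⌋ = 2.

N = 2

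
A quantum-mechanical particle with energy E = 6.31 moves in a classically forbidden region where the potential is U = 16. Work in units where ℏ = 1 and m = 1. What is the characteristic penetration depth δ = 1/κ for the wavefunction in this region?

Since E < U the TISE in this region is ψ'' = κ²ψ with κ = √(2m(U − E))/ℏ.
κ = √(2 × 1 × 9.69) = 4.402. The penetration depth is δ = 1/κ = 0.227.

δ = 0.227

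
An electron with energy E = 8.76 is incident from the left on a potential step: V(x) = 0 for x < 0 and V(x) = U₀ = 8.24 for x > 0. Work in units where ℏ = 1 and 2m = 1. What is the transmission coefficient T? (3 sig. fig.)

The wavenumbers are k₁ = √(2mE)/ℏ = 2.960 on the left and k₂ = √(2m(E − U₀))/ℏ = 0.7211 on the right.
Matching ψ and ψ′ at x = 0 gives r = (k₁ − k₂)/(k₁ + k₂), so R = r² = 0.3699 and T = 1 − R = 0.6301.

T = 0.630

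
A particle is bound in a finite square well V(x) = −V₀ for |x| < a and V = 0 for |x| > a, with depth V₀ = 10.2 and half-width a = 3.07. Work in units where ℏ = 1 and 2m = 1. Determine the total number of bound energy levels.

N = 7

The dimensionless depth is z₀ = a√(2mV₀)/ℏ = 3.07 × √(10.20) = 9.805.
A new bound state (alternating even/odd) appears each time z₀ passes a multiple of π/2, so N = ⌊2z₀/π⌋ + 1 = ⌊6.242⌋ + 1 = 7.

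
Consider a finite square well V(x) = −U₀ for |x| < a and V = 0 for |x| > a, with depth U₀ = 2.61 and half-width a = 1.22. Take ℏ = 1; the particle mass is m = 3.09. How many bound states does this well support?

The dimensionless depth is z₀ = a√(2mU₀)/ℏ = 1.22 × √(16.13) = 4.900.
The even/odd transcendental equations gain one root per π/2 in z₀, giving N = 1 + ⌊2z₀/π⌋ = 1 + ⌊3.119⌋ = 4.

N = 4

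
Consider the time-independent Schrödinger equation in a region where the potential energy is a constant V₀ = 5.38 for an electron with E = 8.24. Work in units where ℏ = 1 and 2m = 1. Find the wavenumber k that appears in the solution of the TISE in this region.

With E > V₀ the solution is oscillatory, ψ ∝ e^{±ikx} with k = √(2m(E − V₀))/ℏ.
k = √(2 × 0.5 × 2.86) = 1.691.

k = 1.69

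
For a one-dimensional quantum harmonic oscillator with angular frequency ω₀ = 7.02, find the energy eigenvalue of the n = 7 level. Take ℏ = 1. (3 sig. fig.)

E = 52.7

The oscillator eigenvalues are E_n = ℏω₀(n + ½), so E_7 = 7.02 × 7.5 = 52.65.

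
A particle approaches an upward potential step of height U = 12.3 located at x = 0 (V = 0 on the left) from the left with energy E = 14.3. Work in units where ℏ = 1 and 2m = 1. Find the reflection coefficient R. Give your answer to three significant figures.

The wavenumbers are k₁ = √(2mE)/ℏ = 3.782 on the left and k₂ = √(2m(E − U))/ℏ = 1.414 on the right.
Matching ψ and ψ′ at x = 0 gives r = (k₁ − k₂)/(k₁ + k₂), so R = r² = 0.2076 and T = 1 − R = 0.7924.

R = 0.208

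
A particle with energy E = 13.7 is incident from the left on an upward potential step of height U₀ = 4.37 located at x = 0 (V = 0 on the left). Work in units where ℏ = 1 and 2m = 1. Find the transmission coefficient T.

The wavenumbers are k₁ = √(2mE)/ℏ = 3.701 on the left and k₂ = √(2m(E − U₀))/ℏ = 3.055 on the right.
Continuity of ψ and ψ′ at the step yields the reflection amplitude r = (k₁ − k₂)/(k₁ + k₂) = 0.09575; thus R = |r|² = 0.009167, T = 0.9908.

T = 0.991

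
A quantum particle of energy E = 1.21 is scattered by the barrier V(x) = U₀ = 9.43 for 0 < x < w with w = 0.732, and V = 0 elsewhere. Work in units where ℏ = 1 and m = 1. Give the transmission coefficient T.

T = 0.00473

E < U₀: inside the barrier ψ ∝ e^{±κx} with κ = √(2m(U₀ − E))/ℏ = 4.055.
κw = 2.968, sinh(κw) = 9.701.
The exact tunnelling result is T⁻¹ = 1 + U₀² sinh²(κw) / [4E(U₀ − E)] = 211.3, so T = 0.00473.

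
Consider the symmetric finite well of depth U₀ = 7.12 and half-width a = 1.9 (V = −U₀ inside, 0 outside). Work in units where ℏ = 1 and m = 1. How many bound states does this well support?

N = 5

Define the well-strength parameter z₀ = (a/ℏ)√(2mU₀) = 1.9 × √(2·1·7.12) = 7.170.
A new bound state (alternating even/odd) appears each time z₀ passes a multiple of π/2, so N = ⌊2z₀/π⌋ + 1 = ⌊4.564⌋ + 1 = 5.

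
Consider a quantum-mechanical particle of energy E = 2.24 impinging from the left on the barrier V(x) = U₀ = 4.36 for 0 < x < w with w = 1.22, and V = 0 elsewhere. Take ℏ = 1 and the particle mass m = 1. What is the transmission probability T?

T = 0.0259

Since E < U₀ the interior solution is evanescent with decay constant κ = √(2m(U₀ − E))/ℏ = 2.059.
κw = 2.512, sinh(κw) = 6.125.
Matching ψ, ψ′ at both faces gives T = [1 + U₀² sinh²(κw) / (4E(U₀ − E))]⁻¹ = 1/38.54 = 0.0259.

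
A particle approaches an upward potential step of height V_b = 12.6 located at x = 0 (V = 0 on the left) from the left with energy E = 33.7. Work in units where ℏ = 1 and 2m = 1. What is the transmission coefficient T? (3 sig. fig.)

The wavenumbers are k₁ = √(2mE)/ℏ = 5.805 on the left and k₂ = √(2m(E − V_b))/ℏ = 4.593 on the right.
Continuity of ψ and ψ′ at the step yields the reflection amplitude r = (k₁ − k₂)/(k₁ + k₂) = 0.1165; thus R = |r|² = 0.01358, T = 0.9864.

T = 0.986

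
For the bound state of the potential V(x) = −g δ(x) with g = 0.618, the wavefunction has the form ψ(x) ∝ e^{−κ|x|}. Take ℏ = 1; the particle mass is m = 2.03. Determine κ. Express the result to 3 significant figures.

κ = 1.25

Integrating the TISE across x = 0 gives the cusp condition ψ'(0⁺) − ψ'(0⁻) = −(2mg/ℏ²)ψ(0).
With ψ ∝ e^{−κ|x|} this yields −2κ = −2mg/ℏ², so κ = mg/ℏ² = 1.255.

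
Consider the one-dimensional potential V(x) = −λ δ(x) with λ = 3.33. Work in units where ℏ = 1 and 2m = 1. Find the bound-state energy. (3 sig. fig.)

The bound state is ψ(x) = √κ e^{−κ|x|}. The derivative jump ψ'(0⁺) − ψ'(0⁻) = −(2mλ/ℏ²)ψ(0) fixes κ = mλ/ℏ² = 1.665.
Then E = −ℏ²κ²/(2m) = −mλ²/(2ℏ²) = -2.772.

E = -2.77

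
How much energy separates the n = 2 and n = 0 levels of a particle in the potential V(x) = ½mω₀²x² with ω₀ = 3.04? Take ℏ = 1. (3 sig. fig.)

E_n = ℏω₀(n + ½), so ΔE = (2 − 0) ℏω₀ = 2 × 3.04 = 6.080.

ΔE = 6.08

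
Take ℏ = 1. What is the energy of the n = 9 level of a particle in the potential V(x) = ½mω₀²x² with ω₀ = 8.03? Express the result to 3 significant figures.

E = 76.3

The oscillator eigenvalues are E_n = ℏω₀(n + ½), so E_9 = 8.03 × 9.5 = 76.29.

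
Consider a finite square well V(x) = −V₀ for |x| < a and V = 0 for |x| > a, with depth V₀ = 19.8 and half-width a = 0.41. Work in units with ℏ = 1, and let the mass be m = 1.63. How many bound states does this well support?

N = 3

The dimensionless depth is z₀ = a√(2mV₀)/ℏ = 0.41 × √(64.55) = 3.294.
A new bound state (alternating even/odd) appears each time z₀ passes a multiple of π/2, so N = ⌊2z₀/π⌋ + 1 = ⌊2.097⌋ + 1 = 3.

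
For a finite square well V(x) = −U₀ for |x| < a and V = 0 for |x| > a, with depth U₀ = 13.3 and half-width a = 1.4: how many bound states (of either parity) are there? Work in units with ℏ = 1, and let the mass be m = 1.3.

N = 6

Define the well-strength parameter z₀ = (a/ℏ)√(2mU₀) = 1.4 × √(2·1.3·13.3) = 8.233.
A new bound state (alternating even/odd) appears each time z₀ passes a multiple of π/2, so N = ⌊2z₀/π⌋ + 1 = ⌊5.241⌋ + 1 = 6.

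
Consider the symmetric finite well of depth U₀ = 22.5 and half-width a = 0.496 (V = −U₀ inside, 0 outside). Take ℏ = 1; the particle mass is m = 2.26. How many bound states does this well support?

N = 4

Define the well-strength parameter z₀ = (a/ℏ)√(2mU₀) = 0.496 × √(2·2.26·22.5) = 5.002.
The even/odd transcendental equations gain one root per π/2 in z₀, giving N = 1 + ⌊2z₀/π⌋ = 1 + ⌊3.184⌋ = 4.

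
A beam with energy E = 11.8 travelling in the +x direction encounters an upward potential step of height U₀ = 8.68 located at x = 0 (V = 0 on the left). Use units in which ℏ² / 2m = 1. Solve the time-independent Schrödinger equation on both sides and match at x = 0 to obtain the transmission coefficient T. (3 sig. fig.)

T = 0.897

On each side the TISE gives plane waves with k = √(2m(E − V))/ℏ: k₁ = √(2·½·11.8) = 3.435, k₂ = √(2·½·3.12) = 1.766.
Matching ψ and ψ′ at x = 0 gives r = (k₁ − k₂)/(k₁ + k₂), so R = r² = 0.1029 and T = 1 − R = 0.8971.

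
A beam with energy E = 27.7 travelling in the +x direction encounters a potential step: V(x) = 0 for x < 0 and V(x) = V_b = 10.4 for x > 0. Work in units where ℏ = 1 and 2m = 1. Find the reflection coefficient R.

The wavenumbers are k₁ = √(2mE)/ℏ = 5.263 on the left and k₂ = √(2m(E − V_b))/ℏ = 4.159 on the right.
Matching ψ and ψ′ at x = 0 gives r = (k₁ − k₂)/(k₁ + k₂), so R = r² = 0.01372 and T = 1 − R = 0.9863.

R = 0.0137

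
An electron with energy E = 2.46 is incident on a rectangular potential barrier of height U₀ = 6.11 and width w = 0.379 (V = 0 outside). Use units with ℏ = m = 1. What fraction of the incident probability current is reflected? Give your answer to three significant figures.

R = 0.604

Since E < U₀ the interior solution is evanescent with decay constant κ = √(2m(U₀ − E))/ℏ = 2.702.
κw = 1.024, sinh(κw) = 1.213.
The exact tunnelling result is T⁻¹ = 1 + U₀² sinh²(κw) / [4E(U₀ − E)] = 2.528, so T = 0.396.
R = 1 − T = 0.604.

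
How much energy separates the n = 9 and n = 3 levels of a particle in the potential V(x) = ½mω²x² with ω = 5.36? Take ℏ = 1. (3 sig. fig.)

E_n = ℏω(n + ½), so ΔE = (9 − 3) ℏω = 6 × 5.36 = 32.16.

ΔE = 32.2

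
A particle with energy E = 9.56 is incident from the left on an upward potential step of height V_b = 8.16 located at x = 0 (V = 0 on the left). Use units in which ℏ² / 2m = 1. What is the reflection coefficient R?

R = 0.199

The wavenumbers are k₁ = √(2mE)/ℏ = 3.092 on the left and k₂ = √(2m(E − V_b))/ℏ = 1.183 on the right.
Continuity of ψ and ψ′ at the step yields the reflection amplitude r = (k₁ − k₂)/(k₁ + k₂) = 0.4465; thus R = |r|² = 0.1993, T = 0.8007.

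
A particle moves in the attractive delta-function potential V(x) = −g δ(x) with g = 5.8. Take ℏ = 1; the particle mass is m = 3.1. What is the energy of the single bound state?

E = -52.1

The bound state is ψ(x) = √κ e^{−κ|x|}. The derivative jump ψ'(0⁺) − ψ'(0⁻) = −(2mg/ℏ²)ψ(0) fixes κ = mg/ℏ² = 17.98.
Then E = −ℏ²κ²/(2m) = −mg²/(2ℏ²) = -52.14.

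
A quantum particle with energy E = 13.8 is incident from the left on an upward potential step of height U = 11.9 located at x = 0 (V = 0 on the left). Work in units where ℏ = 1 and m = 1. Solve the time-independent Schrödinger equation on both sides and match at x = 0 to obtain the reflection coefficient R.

The wavenumbers are k₁ = √(2mE)/ℏ = 5.254 on the left and k₂ = √(2m(E − U))/ℏ = 1.949 on the right.
Matching ψ and ψ′ at x = 0 gives r = (k₁ − k₂)/(k₁ + k₂), so R = r² = 0.2104 and T = 1 − R = 0.7896.

R = 0.210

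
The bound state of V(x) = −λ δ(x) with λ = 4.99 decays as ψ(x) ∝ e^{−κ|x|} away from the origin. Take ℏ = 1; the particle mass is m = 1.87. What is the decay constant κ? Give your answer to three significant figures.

Integrate −(ℏ²/2m)ψ'' − λδ(x)ψ = Eψ from −ε to +ε: the ψ'' term gives ψ'(0⁺) − ψ'(0⁻) and the δ term gives −(2mλ/ℏ²)ψ(0).
With ψ ∝ e^{−κ|x|} this yields −2κ = −2mλ/ℏ², so κ = mλ/ℏ² = 9.331.

κ = 9.33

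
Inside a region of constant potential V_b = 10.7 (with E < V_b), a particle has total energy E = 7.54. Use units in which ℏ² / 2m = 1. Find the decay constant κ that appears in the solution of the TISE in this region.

κ = 1.78

Since E < V_b the TISE in this region is ψ'' = κ²ψ with κ = √(2m(V_b − E))/ℏ.
κ = √(2 × 0.5 × 3.16) = 1.778.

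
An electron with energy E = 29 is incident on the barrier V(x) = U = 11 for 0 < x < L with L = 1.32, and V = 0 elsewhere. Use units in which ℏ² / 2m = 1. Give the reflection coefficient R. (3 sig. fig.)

Above the barrier the interior wavenumber is k₂ = √(2m(E − U))/ℏ = 4.243, giving phase k₂L = 5.600.
Matching at both interfaces gives T⁻¹ = 1 + U² sin²(k₂L) / [4E(E − U)] = 1.023, hence T = 0.977.
R = 1 − T = 0.0226.

R = 0.0226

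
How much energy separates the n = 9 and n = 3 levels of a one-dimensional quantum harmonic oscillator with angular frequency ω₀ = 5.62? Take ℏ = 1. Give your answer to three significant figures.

E_n = ℏω₀(n + ½), so ΔE = (9 − 3) ℏω₀ = 6 × 5.62 = 33.72.

ΔE = 33.7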